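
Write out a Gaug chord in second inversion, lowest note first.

Gaug = G–B–D#; second inversion → fifth (D#) lowest.

D#, G, B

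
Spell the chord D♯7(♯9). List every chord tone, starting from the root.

Root D#, quality dominant seventh sharp nine:
Root: D#
Major 3rd (3rd): F##
Perfect 5th (5th): A#
Minor 7th (7th): C#
Augmented 9th (9th): E##

D#, F##, A#, C#, E##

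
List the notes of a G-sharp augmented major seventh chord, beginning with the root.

G-sharp augmented major seventh is an augmented major seventh built on G#.
root → G#
3rd (major 3rd) → B#
5th (augmented 5th) → D##
7th (major 7th) → F##

G# B# D## F##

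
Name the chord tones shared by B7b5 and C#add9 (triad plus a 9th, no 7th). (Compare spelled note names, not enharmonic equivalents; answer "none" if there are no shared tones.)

B7b5 = B, D#, F, A.
C#add9 = C#, E#, G#, D#.
Shared: D#.

D#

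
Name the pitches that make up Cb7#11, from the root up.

Cb Eb Gb Bbb F

Root Cb, quality dominant seventh sharp eleven:
- root: Cb
- major 3rd: Eb
- perfect 5th: Gb
- minor 7th: Bbb
- augmented 11th: F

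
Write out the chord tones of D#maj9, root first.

D# F## A# C## E#

Root D#, quality major ninth:
- root: D#
- major 3rd: F##
- perfect 5th: A#
- major 7th: C##
- major 9th: E#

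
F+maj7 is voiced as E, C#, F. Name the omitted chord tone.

The full F+maj7 chord is F, A, C#, E.
Comparing with the voicing, the major 3rd (3rd) — A — is absent.

A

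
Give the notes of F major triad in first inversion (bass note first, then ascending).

A, C, F

F major triad = F–A–C; first inversion → third (A) lowest.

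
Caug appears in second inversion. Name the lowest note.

Caug = C–E–G#. Second inversion → fifth in the bass = G#.

G#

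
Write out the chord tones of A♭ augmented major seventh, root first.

A-flat  C  E  G

Root A-flat, quality augmented major seventh:
- root: A-flat
- major 3rd: C
- augmented 5th: E
- major 7th: G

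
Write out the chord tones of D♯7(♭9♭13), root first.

D#, F##, A#, C#, E, B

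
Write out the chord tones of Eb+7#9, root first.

Root Eb, quality dominant seventh sharp nine sharp five:
Eb — root
G — major 3rd
B — augmented 5th
Db — minor 7th
F# — augmented 9th

Eb, G, B, Db, F#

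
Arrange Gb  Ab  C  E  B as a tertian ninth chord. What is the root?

Ab

Arranged so that each adjacent pair is a third by letter name: Ab – C – E – Gb – B.
The bottom of that stack, Ab, is the root (this is Ab dominant seventh sharp nine sharp five).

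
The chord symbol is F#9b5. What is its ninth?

G♯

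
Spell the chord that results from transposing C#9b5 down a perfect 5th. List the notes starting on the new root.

F#, A#, C, E, G#

C# down a perfect 5th → F#. New chord: F# dominant ninth flat five.
Root: F#
Major 3rd (3rd): A#
Diminished 5th (5th): C
Minor 7th (7th): E
Major 9th (9th): G#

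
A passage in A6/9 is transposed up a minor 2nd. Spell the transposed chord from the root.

A up a minor 2nd → B♭. New chord: B♭ six-nine.
Root: B♭
Major 3rd (3rd): D
Perfect 5th (5th): F
Major 6th (6th): G
Major 9th (9th): C

B♭ D F G C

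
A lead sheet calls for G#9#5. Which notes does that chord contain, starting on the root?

G# – B# – D## – F# – A#

Root G#, quality dominant ninth sharp five:
root → G#
3rd (major 3rd) → B#
5th (augmented 5th) → D##
7th (minor 7th) → F#
9th (major 9th) → A#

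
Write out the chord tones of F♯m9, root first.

F# – A – C# – E – G#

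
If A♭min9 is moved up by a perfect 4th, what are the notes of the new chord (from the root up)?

A perfect 4th up from Ab is Db, so the new chord is Db minor ninth.
- root: Db
- minor 3rd: Fb
- perfect 5th: Ab
- minor 7th: Cb
- major 9th: Eb

Db, Fb, Ab, Cb, Eb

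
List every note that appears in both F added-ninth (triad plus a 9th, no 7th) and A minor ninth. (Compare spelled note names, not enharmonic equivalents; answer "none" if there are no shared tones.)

A  C  G

F added-ninth: F A C G
A minor ninth: A C E G B
Common to both → A, C, G.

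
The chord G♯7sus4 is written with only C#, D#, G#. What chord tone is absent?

F#

G♯7sus4 = G#, C#, D#, F#. The voicing lacks the 7th (minor 7th), F#.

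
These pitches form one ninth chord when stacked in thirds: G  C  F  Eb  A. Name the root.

F

Stacking in thirds gives F – A – C – Eb – G, so F is the root — F dominant ninth.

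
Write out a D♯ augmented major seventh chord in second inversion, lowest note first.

A## – C## – D# – F##

D♯ augmented major seventh = D#–F##–A##–C##; second inversion → fifth (A##) lowest.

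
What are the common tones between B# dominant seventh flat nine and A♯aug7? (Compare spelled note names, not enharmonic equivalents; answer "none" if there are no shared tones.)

A#

B# dominant seventh flat nine: B# D## F## A# C#
A♯aug7: A# C## E## G#
Common to both → A#.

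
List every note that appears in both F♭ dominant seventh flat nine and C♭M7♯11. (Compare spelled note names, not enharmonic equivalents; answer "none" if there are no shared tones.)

F♭ dominant seventh flat nine: Fb Ab Cb Ebb Gbb
C♭M7♯11: Cb Eb Gb Bb F
Common to both → Cb.

Cb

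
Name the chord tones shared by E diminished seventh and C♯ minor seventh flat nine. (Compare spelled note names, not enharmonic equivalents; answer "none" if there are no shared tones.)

E

E diminished seventh: E G B-flat D-flat
C♯ minor seventh flat nine: C-sharp E G-sharp B D
Common to both → E.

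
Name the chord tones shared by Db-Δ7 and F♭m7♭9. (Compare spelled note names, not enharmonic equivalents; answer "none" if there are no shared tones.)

F♭

Db-Δ7 = D♭, F♭, A♭, C.
F♭m7♭9 = F♭, A𝄫, C♭, E𝄫, G𝄫.
Shared: F♭.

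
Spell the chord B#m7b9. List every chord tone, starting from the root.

B# D# F## A# C#

B#m7b9: minor seventh flat nine on B#.
root → B#
3rd (minor 3rd) → D#
5th (perfect 5th) → F##
7th (minor 7th) → A#
9th (minor 9th) → C#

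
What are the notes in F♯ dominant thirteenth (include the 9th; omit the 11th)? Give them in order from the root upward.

F#, A#, C#, E, G#, D#

F♯ dominant thirteenth: dominant thirteenth on F#.
Root: F#
Major 3rd (3rd): A#
Perfect 5th (5th): C#
Minor 7th (7th): E
Major 9th (9th): G#
Major 13th (13th): D#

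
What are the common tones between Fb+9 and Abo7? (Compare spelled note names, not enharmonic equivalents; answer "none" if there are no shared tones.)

Fb+9 = Fb, Ab, C, Ebb, Gb.
Abo7 = Ab, Cb, Ebb, Gbb.
Shared: Ab, Ebb.

Ab, Ebb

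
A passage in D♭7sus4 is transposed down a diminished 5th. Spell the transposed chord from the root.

G  C  D  F

A diminished 5th down from Db is G, so the new chord is G dominant seventh suspended fourth.
G — root
C — perfect 4th
D — perfect 5th
F — minor 7th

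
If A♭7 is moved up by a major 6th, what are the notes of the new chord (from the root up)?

F A C Eb

Transposed root: Ab → F (major 6th up). So we spell F dominant seventh:
Root: F
Major 3rd (3rd): A
Perfect 5th (5th): C
Minor 7th (7th): Eb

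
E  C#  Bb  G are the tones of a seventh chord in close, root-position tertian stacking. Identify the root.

Arranged so that each adjacent pair is a third by letter name: C# – E – G – Bb.
The bottom of that stack, C#, is the root (this is C# diminished seventh).

C#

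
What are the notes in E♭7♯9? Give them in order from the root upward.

Eb – G – Bb – Db – F#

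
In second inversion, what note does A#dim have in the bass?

E

A#dim in root position is A#–C#–E.
Second inversion places the fifth in the bass, which is E.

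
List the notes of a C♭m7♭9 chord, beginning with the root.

C♭m7♭9 is a minor seventh flat nine built on Cb.
Root: Cb
Minor 3rd (3rd): Ebb
Perfect 5th (5th): Gb
Minor 7th (7th): Bbb
Minor 9th (9th): Dbb

Cb Ebb Gb Bbb Dbb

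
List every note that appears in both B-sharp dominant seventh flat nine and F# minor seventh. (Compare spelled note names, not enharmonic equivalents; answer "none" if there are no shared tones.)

B-sharp dominant seventh flat nine: B-sharp D-double-sharp F-double-sharp A-sharp C-sharp
F# minor seventh: F-sharp A C-sharp E
Common to both → C-sharp.

C-sharp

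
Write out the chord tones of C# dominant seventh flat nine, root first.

Root C#, quality dominant seventh flat nine:
C# — root
E# — major 3rd
G# — perfect 5th
B — minor 7th
D — minor 9th

C# – E# – G# – B – D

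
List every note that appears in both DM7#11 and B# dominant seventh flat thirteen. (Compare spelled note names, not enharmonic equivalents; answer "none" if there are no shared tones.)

DM7#11: D F# A C# G#
B# dominant seventh flat thirteen: B# D## F## A# G#
Common to both → G#.

G#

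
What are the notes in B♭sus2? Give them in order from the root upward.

Bb, C, F

Root Bb, quality suspended second:
root → Bb
2nd (major 2nd) → C
5th (perfect 5th) → F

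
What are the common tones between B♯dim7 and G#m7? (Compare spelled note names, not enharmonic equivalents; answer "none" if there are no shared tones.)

D♯, F♯

B♯dim7: B♯ D♯ F♯ A
G#m7: G♯ B D♯ F♯
Common to both → D♯, F♯.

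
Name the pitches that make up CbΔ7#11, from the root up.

CbΔ7#11 is a major seventh sharp eleven built on Cb.
Cb — root
Eb — major 3rd
Gb — perfect 5th
Bb — major 7th
F — augmented 11th

Cb, Eb, Gb, Bb, F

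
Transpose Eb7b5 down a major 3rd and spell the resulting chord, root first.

E♭ down a major 3rd → C♭. New chord: C♭ dominant seventh flat five.
root → C♭
3rd (major 3rd) → E♭
5th (diminished 5th) → G𝄫
7th (minor 7th) → B𝄫

C♭  E♭  G𝄫  B𝄫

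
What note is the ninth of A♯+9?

B#

A♯+9 is built on A#; its 9th is a major 9th above the root.
A second above A uses the letter B, and the major 9th above A# is B#.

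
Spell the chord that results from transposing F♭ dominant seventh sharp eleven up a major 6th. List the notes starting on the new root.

Db – F – Ab – Cb – G

A major 6th up from Fb is Db, so the new chord is Db dominant seventh sharp eleven.
- root: Db
- major 3rd: F
- perfect 5th: Ab
- minor 7th: Cb
- augmented 11th: G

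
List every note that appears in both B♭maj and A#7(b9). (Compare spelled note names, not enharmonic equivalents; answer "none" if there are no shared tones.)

none

B♭maj = Bb, D, F.
A#7(b9) = A#, C##, E#, G#, B.
Shared: none.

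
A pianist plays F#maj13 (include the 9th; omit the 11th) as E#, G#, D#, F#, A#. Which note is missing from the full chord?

F#maj13 = F#, A#, C#, E#, G#, D#. The voicing lacks the 5th (perfect 5th), C#.

C#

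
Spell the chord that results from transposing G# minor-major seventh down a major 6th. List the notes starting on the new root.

Transposed root: G♯ → B (major 6th down). So we spell B minor-major seventh:
Root: B
Minor 3rd (3rd): D
Perfect 5th (5th): F♯
Major 7th (7th): A♯

B, D, F♯, A♯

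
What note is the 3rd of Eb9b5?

Root of Eb9b5 = Eb. The 3rd is a major 3rd: Eb up a major 3rd → G.

G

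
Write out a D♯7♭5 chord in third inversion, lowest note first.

D♯7♭5 = D#–F##–A–C#; third inversion → seventh (C#) lowest.

C#, D#, F##, A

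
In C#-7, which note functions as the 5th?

G♯

Root of C#-7 = C♯. The 5th is a perfect 5th: C♯ up a perfect 5th → G♯.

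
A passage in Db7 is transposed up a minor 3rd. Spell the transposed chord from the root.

A minor 3rd up from Db is Fb, so the new chord is Fb dominant seventh.
root → Fb
3rd (major 3rd) → Ab
5th (perfect 5th) → Cb
7th (minor 7th) → Ebb

Fb, Ab, Cb, Ebb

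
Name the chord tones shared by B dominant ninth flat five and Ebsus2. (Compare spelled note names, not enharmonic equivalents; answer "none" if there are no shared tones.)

B dominant ninth flat five = B, D#, F, A, C#.
Ebsus2 = Eb, F, Bb.
Shared: F.

F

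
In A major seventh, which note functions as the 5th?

A major seventh is built on A; its 5th is a perfect 5th above the root.
A fifth above A uses the letter E, and the perfect 5th above A is E.

E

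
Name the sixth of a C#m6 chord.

A#

Root of C#m6 = C#. The 6th is a major 6th: C# up a major 6th → A#.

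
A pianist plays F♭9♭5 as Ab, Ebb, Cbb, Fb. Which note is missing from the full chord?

The full F♭9♭5 chord is Fb, Ab, Cbb, Ebb, Gb.
Comparing with the voicing, the major 9th (9th) — Gb — is absent.

Gb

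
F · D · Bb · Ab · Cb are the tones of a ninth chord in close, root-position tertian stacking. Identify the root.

Bb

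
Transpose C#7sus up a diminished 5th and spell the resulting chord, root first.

G  C  D  F

C♯ up a diminished 5th → G. New chord: G dominant seventh suspended fourth.
G — root
C — perfect 4th
D — perfect 5th
F — minor 7th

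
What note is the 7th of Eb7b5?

Db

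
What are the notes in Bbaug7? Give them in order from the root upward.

Bb – D – F# – Ab

Bbaug7 is an augmented seventh built on Bb.
- root: Bb
- major 3rd: D
- augmented 5th: F#
- minor 7th: Ab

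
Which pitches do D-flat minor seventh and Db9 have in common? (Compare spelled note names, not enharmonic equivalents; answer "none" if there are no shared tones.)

Db – Ab – Cb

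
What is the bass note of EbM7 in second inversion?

Bb

EbM7 in root position is Eb–G–Bb–D.
Second inversion places the fifth in the bass, which is Bb.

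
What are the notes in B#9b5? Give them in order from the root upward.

B#9b5 is a dominant ninth flat five built on B#.
B# — root
D## — major 3rd
F# — diminished 5th
A# — minor 7th
C## — major 9th

B# – D## – F# – A# – C##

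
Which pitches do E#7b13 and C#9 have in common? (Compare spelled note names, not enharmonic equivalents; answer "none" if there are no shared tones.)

E#, D#, C#

E#7b13: E# G## B# D# C#
C#9: C# E# G# B D#
Common to both → E#, D#, C#.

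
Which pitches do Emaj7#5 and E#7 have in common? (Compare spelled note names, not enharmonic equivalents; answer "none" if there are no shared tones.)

B# D#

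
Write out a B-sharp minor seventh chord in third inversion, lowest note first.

A-sharp, B-sharp, D-sharp, F-double-sharp

B-sharp minor seventh = B-sharp–D-sharp–F-double-sharp–A-sharp; third inversion → seventh (A-sharp) lowest.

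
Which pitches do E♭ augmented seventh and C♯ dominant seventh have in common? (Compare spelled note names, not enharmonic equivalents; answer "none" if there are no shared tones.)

B

E♭ augmented seventh: E-flat G B D-flat
C♯ dominant seventh: C-sharp E-sharp G-sharp B
Common to both → B.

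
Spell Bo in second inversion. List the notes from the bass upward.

F, B, D

In root position, Bo is B–D–F.
Second inversion puts the fifth (F) in the bass.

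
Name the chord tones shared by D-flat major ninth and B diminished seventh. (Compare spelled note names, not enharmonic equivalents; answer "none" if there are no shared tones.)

D-flat major ninth = D-flat, F, A-flat, C, E-flat.
B diminished seventh = B, D, F, A-flat.
Shared: F, A-flat.

F  A-flat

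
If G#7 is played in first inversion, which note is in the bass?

G#7 in root position is G#–B#–D#–F#.
First inversion places the third in the bass, which is B#.

B#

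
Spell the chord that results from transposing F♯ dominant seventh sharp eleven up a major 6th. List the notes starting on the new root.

D#, F##, A#, C#, G##

F# up a major 6th → D#. New chord: D# dominant seventh sharp eleven.
Root: D#
Major 3rd (3rd): F##
Perfect 5th (5th): A#
Minor 7th (7th): C#
Augmented 11th (11th): G##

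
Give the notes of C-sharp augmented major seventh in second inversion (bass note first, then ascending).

G-double-sharp  B-sharp  C-sharp  E-sharp

In root position, C-sharp augmented major seventh is C-sharp–E-sharp–G-double-sharp–B-sharp.
Second inversion puts the fifth (G-double-sharp) in the bass.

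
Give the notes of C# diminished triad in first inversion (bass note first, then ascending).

E G C#

C# diminished triad = C#–E–G; first inversion → third (E) lowest.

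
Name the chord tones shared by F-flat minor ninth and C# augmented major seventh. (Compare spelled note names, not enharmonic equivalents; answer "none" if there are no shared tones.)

F-flat minor ninth = F-flat, A-double-flat, C-flat, E-double-flat, G-flat.
C# augmented major seventh = C-sharp, E-sharp, G-double-sharp, B-sharp.
Shared: none.

none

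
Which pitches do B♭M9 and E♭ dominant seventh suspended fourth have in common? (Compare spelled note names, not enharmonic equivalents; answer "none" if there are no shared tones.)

Bb

B♭M9: Bb D F A C
E♭ dominant seventh suspended fourth: Eb Ab Bb Db
Common to both → Bb.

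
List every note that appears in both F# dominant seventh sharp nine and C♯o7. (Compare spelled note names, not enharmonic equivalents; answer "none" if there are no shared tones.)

F# dominant seventh sharp nine: F♯ A♯ C♯ E G𝄪
C♯o7: C♯ E G B♭
Common to both → C♯, E.

C♯ – E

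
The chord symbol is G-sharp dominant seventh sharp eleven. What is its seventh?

Root of G-sharp dominant seventh sharp eleven = G♯. The 7th is a minor 7th: G♯ up a minor 7th → F♯.

F♯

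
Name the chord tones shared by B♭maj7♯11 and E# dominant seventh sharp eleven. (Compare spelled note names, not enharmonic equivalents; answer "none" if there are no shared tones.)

none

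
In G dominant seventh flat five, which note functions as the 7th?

F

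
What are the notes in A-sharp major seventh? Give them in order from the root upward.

A-sharp major seventh: major seventh on A-sharp.
root → A-sharp
3rd (major 3rd) → C-double-sharp
5th (perfect 5th) → E-sharp
7th (major 7th) → G-double-sharp

A-sharp, C-double-sharp, E-sharp, G-double-sharp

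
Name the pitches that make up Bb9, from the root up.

Bb  D  F  Ab  C

Root Bb, quality dominant ninth:
Root: Bb
Major 3rd (3rd): D
Perfect 5th (5th): F
Minor 7th (7th): Ab
Major 9th (9th): C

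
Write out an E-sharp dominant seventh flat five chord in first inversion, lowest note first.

In root position, E-sharp dominant seventh flat five is E#–G##–B–D#.
First inversion puts the third (G##) in the bass.

G## – B – D# – E#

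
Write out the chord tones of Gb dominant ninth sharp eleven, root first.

Gb dominant ninth sharp eleven is a dominant ninth sharp eleven built on Gb.
- root: Gb
- major 3rd: Bb
- perfect 5th: Db
- minor 7th: Fb
- major 9th: Ab
- augmented 11th: C

Gb  Bb  Db  Fb  Ab  C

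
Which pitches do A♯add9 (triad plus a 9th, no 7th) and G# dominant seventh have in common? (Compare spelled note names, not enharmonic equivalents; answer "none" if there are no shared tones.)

A♯add9: A# C## E# B#
G# dominant seventh: G# B# D# F#
Common to both → B#.

B#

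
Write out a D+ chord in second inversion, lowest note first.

A# D F#

In root position, D+ is D–F#–A#.
Second inversion puts the fifth (A#) in the bass.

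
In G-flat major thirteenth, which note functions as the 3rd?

G-flat major thirteenth is built on G♭; its 3rd is a major 3rd above the root.
A third above G uses the letter B, and the major 3rd above G♭ is B♭.

B♭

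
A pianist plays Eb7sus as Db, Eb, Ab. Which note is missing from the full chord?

Eb7sus = Eb, Ab, Bb, Db. The voicing lacks the 5th (perfect 5th), Bb.

Bb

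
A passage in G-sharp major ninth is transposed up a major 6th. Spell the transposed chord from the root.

E-sharp G-double-sharp B-sharp D-double-sharp F-double-sharp

G-sharp up a major 6th → E-sharp. New chord: E-sharp major ninth.
- root: E-sharp
- major 3rd: G-double-sharp
- perfect 5th: B-sharp
- major 7th: D-double-sharp
- major 9th: F-double-sharp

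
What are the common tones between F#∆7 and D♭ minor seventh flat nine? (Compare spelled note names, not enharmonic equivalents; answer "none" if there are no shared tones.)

F#∆7: F# A# C# E#
D♭ minor seventh flat nine: Db Fb Ab Cb Ebb
Common to both → none.

none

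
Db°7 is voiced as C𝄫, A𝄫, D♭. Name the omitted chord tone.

The full Db°7 chord is D♭, F♭, A𝄫, C𝄫.
Comparing with the voicing, the minor 3rd (3rd) — F♭ — is absent.

F♭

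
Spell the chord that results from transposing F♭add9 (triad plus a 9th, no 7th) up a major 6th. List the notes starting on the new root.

Db, F, Ab, Eb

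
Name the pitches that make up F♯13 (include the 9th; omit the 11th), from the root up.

F# A# C# E G# D#

F♯13: dominant thirteenth on F#.
root → F#
3rd (major 3rd) → A#
5th (perfect 5th) → C#
7th (minor 7th) → E
9th (major 9th) → G#
13th (major 13th) → D#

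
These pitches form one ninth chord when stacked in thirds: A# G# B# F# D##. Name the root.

G#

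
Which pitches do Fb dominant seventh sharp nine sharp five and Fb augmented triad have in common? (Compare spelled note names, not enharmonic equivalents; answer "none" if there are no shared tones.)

F-flat, A-flat, C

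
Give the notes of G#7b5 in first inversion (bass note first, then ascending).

B# – D – F# – G#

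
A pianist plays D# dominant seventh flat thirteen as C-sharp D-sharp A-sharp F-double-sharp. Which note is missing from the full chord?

B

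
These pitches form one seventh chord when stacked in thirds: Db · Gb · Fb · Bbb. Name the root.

Arranged so that each adjacent pair is a third by letter name: Gb – Bbb – Db – Fb.
The bottom of that stack, Gb, is the root (this is Gb minor seventh).

Gb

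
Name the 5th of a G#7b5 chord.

D

G#7b5 is built on G#; its 5th is a diminished 5th above the root.
A fifth above G uses the letter D, and the diminished 5th above G# is D.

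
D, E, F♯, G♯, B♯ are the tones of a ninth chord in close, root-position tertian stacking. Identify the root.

E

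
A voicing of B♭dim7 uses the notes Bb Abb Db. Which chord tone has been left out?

Fb

B♭dim7 = Bb, Db, Fb, Abb. The voicing lacks the 5th (diminished 5th), Fb.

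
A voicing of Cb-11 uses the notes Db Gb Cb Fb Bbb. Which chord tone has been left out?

Ebb

The full Cb-11 chord is Cb, Ebb, Gb, Bbb, Db, Fb.
Comparing with the voicing, the minor 3rd (3rd) — Ebb — is absent.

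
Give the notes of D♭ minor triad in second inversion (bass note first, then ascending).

In root position, D♭ minor triad is Db–Fb–Ab.
Second inversion puts the fifth (Ab) in the bass.

Ab, Db, Fb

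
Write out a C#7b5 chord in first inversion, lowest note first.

In root position, C#7b5 is C#–E#–G–B.
First inversion puts the third (E#) in the bass.

E#, G, B, C#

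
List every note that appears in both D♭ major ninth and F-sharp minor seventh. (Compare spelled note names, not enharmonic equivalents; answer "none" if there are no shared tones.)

none

D♭ major ninth = D-flat, F, A-flat, C, E-flat.
F-sharp minor seventh = F-sharp, A, C-sharp, E.
Shared: none.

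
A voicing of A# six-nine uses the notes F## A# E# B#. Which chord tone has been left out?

C##

A# six-nine = A#, C##, E#, F##, B#. The voicing lacks the 3rd (major 3rd), C##.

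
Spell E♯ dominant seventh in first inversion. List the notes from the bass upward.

G-double-sharp, B-sharp, D-sharp, E-sharp

E♯ dominant seventh = E-sharp–G-double-sharp–B-sharp–D-sharp; first inversion → third (G-double-sharp) lowest.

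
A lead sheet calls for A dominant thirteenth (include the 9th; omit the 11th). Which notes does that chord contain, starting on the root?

A, C#, E, G, B, F#

A dominant thirteenth is a dominant thirteenth built on A.
- root: A
- major 3rd: C#
- perfect 5th: E
- minor 7th: G
- major 9th: B
- major 13th: F#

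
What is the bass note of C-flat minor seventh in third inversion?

C-flat minor seventh in root position is C♭–E𝄫–G♭–B𝄫.
Third inversion places the seventh in the bass, which is B𝄫.

B𝄫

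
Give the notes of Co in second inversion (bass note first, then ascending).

Co = C–Eb–Gb; second inversion → fifth (Gb) lowest.

Gb C Eb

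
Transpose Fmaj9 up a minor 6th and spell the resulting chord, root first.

Db – F – Ab – C – Eb

Transposed root: F → Db (minor 6th up). So we spell Db major ninth:
Root: Db
Major 3rd (3rd): F
Perfect 5th (5th): Ab
Major 7th (7th): C
Major 9th (9th): Eb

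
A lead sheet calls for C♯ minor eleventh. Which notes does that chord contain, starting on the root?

Root C#, quality minor eleventh:
- root: C#
- minor 3rd: E
- perfect 5th: G#
- minor 7th: B
- major 9th: D#
- perfect 11th: F#

C# E G# B D# F#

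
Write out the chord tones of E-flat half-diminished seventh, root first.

E-flat G-flat B-double-flat D-flat

E-flat half-diminished seventh is a half-diminished seventh built on E-flat.
- root: E-flat
- minor 3rd: G-flat
- diminished 5th: B-double-flat
- minor 7th: D-flat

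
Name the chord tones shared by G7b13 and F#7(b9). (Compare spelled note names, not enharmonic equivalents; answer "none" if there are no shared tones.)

G7b13 = G, B, D, F, Eb.
F#7(b9) = F#, A#, C#, E, G.
Shared: G.

G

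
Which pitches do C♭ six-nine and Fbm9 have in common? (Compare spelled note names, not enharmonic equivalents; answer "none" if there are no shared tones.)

Cb – Gb

C♭ six-nine: Cb Eb Gb Ab Db
Fbm9: Fb Abb Cb Ebb Gb
Common to both → Cb, Gb.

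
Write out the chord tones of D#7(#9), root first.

D#7(#9): dominant seventh sharp nine on D#.
D# — root
F## — major 3rd
A# — perfect 5th
C# — minor 7th
E## — augmented 9th

D# – F## – A# – C# – E##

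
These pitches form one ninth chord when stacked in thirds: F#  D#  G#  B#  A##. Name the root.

Stacking in thirds gives G# – B# – D# – F# – A##, so G# is the root — G# dominant seventh sharp nine.

G#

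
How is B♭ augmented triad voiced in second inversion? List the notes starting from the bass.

F# Bb D

B♭ augmented triad = Bb–D–F#; second inversion → fifth (F#) lowest.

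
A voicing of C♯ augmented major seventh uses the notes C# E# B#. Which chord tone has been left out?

G##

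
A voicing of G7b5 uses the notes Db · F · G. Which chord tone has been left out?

B

The full G7b5 chord is G, B, Db, F.
Comparing with the voicing, the major 3rd (3rd) — B — is absent.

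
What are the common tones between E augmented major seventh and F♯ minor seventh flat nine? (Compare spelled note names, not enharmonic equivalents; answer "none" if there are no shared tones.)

E

E augmented major seventh = E, G-sharp, B-sharp, D-sharp.
F♯ minor seventh flat nine = F-sharp, A, C-sharp, E, G.
Shared: E.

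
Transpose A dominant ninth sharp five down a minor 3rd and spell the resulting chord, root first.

F-sharp, A-sharp, C-double-sharp, E, G-sharp

A minor 3rd down from A is F-sharp, so the new chord is F-sharp dominant ninth sharp five.
root → F-sharp
3rd (major 3rd) → A-sharp
5th (augmented 5th) → C-double-sharp
7th (minor 7th) → E
9th (major 9th) → G-sharp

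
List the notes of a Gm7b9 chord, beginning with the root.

G, Bb, D, F, Ab

Gm7b9: minor seventh flat nine on G.
G — root
Bb — minor 3rd
D — perfect 5th
F — minor 7th
Ab — minor 9th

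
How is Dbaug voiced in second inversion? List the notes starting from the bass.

Dbaug = Db–F–A; second inversion → fifth (A) lowest.

A, Db, F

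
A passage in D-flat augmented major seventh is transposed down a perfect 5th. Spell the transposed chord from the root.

Gb – Bb – D – F

Db down a perfect 5th → Gb. New chord: Gb augmented major seventh.
Gb — root
Bb — major 3rd
D — augmented 5th
F — major 7th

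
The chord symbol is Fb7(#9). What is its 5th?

Cb

Root of Fb7(#9) = Fb. The 5th is a perfect 5th: Fb up a perfect 5th → Cb.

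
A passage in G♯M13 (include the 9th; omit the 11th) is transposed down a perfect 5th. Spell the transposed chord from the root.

C#, E#, G#, B#, D#, A#

A perfect 5th down from G# is C#, so the new chord is C# major thirteenth.
Root: C#
Major 3rd (3rd): E#
Perfect 5th (5th): G#
Major 7th (7th): B#
Major 9th (9th): D#
Major 13th (13th): A#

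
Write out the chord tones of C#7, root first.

C#  E#  G#  B

Root C#, quality dominant seventh:
C# — root
E# — major 3rd
G# — perfect 5th
B — minor 7th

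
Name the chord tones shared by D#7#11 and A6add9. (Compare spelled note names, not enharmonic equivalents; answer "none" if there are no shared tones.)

C#

D#7#11 = D#, F##, A#, C#, G##.
A6add9 = A, C#, E, F#, B.
Shared: C#.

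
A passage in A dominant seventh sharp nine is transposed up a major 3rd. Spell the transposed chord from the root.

C# E# G# B D##

A up a major 3rd → C#. New chord: C# dominant seventh sharp nine.
- root: C#
- major 3rd: E#
- perfect 5th: G#
- minor 7th: B
- augmented 9th: D##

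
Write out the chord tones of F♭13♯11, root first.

Fb – Ab – Cb – Ebb – Gb – Bb – Db

F♭13♯11: dominant thirteenth sharp eleven on Fb.
root → Fb
3rd (major 3rd) → Ab
5th (perfect 5th) → Cb
7th (minor 7th) → Ebb
9th (major 9th) → Gb
11th (augmented 11th) → Bb
13th (major 13th) → Db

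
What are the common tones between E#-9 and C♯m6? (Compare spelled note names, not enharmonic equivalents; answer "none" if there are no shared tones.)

G#

E#-9 = E#, G#, B#, D#, F##.
C♯m6 = C#, E, G#, A#.
Shared: G#.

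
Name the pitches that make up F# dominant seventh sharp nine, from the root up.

F-sharp – A-sharp – C-sharp – E – G-double-sharp

Root F-sharp, quality dominant seventh sharp nine:
Root: F-sharp
Major 3rd (3rd): A-sharp
Perfect 5th (5th): C-sharp
Minor 7th (7th): E
Augmented 9th (9th): G-double-sharp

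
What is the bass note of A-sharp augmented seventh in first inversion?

C-double-sharp

A-sharp augmented seventh in root position is A-sharp–C-double-sharp–E-double-sharp–G-sharp.
First inversion places the third in the bass, which is C-double-sharp.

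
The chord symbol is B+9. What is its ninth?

C#

B+9 is built on B; its 9th is a major 9th above the root.
A second above B uses the letter C, and the major 9th above B is C#.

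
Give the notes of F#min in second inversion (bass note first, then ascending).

C# – F# – A

F#min = F#–A–C#; second inversion → fifth (C#) lowest.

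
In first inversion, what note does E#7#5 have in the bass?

G##

E#7#5 in root position is E#–G##–B##–D#.
First inversion places the third in the bass, which is G##.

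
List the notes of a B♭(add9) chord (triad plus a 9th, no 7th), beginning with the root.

Bb – D – F – C

B♭(add9) is an added-ninth built on Bb.
Bb — root
D — major 3rd
F — perfect 5th
C — major 9th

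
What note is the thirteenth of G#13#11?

E#

Root of G#13#11 = G#. The 13th is a major 13th: G# up a major 13th → E#.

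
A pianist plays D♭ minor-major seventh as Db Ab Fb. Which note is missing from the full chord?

D♭ minor-major seventh = Db, Fb, Ab, C. The voicing lacks the 7th (major 7th), C.

C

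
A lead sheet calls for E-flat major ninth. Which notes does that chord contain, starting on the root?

E-flat major ninth: major ninth on Eb.
Root: Eb
Major 3rd (3rd): G
Perfect 5th (5th): Bb
Major 7th (7th): D
Major 9th (9th): F

Eb  G  Bb  D  F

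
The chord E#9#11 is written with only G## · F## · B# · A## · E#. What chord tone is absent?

D#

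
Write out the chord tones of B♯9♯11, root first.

B♯9♯11 is a dominant ninth sharp eleven built on B#.
root → B#
3rd (major 3rd) → D##
5th (perfect 5th) → F##
7th (minor 7th) → A#
9th (major 9th) → C##
11th (augmented 11th) → E##

B#, D##, F##, A#, C##, E##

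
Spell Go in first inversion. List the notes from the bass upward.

Go = G–Bb–Db; first inversion → third (Bb) lowest.

Bb  Db  G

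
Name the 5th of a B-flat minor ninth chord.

Root of B-flat minor ninth = B-flat. The 5th is a perfect 5th: B-flat up a perfect 5th → F.

F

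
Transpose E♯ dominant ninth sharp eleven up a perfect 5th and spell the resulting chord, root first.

Transposed root: E# → B# (perfect 5th up). So we spell B# dominant ninth sharp eleven:
B# — root
D## — major 3rd
F## — perfect 5th
A# — minor 7th
C## — major 9th
E## — augmented 11th

B#, D##, F##, A#, C##, E##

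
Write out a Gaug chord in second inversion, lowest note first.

D#, G, B

Gaug = G–B–D#; second inversion → fifth (D#) lowest.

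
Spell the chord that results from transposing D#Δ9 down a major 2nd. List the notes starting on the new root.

C#, E#, G#, B#, D#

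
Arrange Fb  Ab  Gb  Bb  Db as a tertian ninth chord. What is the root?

Gb

Stacking in thirds gives Gb – Bb – Db – Fb – Ab, so Gb is the root — Gb dominant ninth.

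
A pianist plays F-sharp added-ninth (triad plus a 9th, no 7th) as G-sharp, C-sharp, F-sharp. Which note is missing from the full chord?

A-sharp

F-sharp added-ninth = F-sharp, A-sharp, C-sharp, G-sharp. The voicing lacks the 3rd (major 3rd), A-sharp.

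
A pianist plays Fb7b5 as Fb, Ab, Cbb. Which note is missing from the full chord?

The full Fb7b5 chord is Fb, Ab, Cbb, Ebb.
Comparing with the voicing, the minor 7th (7th) — Ebb — is absent.

Ebb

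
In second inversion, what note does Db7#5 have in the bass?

A

Db7#5 = D♭–F–A–C♭. Second inversion → fifth in the bass = A.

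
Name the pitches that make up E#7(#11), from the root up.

E♯ G𝄪 B♯ D♯ A𝄪

E#7(#11): dominant seventh sharp eleven on E♯.
root → E♯
3rd (major 3rd) → G𝄪
5th (perfect 5th) → B♯
7th (minor 7th) → D♯
11th (augmented 11th) → A𝄪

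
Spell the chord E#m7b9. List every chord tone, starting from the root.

E#m7b9: minor seventh flat nine on E#.
root → E#
3rd (minor 3rd) → G#
5th (perfect 5th) → B#
7th (minor 7th) → D#
9th (minor 9th) → F#

E#, G#, B#, D#, F#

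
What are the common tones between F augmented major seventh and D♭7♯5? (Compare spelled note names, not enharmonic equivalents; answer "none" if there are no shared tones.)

F augmented major seventh: F A C# E
D♭7♯5: Db F A Cb
Common to both → F, A.

F – A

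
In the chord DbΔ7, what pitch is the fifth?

Ab

Root of DbΔ7 = Db. The 5th is a perfect 5th: Db up a perfect 5th → Ab.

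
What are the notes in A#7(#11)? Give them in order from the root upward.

A♯  C𝄪  E♯  G♯  D𝄪

A#7(#11) is a dominant seventh sharp eleven built on A♯.
A♯ — root
C𝄪 — major 3rd
E♯ — perfect 5th
G♯ — minor 7th
D𝄪 — augmented 11th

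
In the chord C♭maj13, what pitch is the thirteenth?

C♭maj13 is built on Cb; its 13th is a major 13th above the root.
A sixth above C uses the letter A, and the major 13th above Cb is Ab.

Ab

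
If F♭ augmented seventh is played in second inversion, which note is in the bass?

C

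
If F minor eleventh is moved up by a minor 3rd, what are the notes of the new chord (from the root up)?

Ab – Cb – Eb – Gb – Bb – Db

A minor 3rd up from F is Ab, so the new chord is Ab minor eleventh.
- root: Ab
- minor 3rd: Cb
- perfect 5th: Eb
- minor 7th: Gb
- major 9th: Bb
- perfect 11th: Db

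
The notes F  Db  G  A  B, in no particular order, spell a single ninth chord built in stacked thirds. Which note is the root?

G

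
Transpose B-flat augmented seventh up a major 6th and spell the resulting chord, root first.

G – B – D-sharp – F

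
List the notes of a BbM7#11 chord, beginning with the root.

Bb, D, F, A, E

BbM7#11 is a major seventh sharp eleven built on Bb.
- root: Bb
- major 3rd: D
- perfect 5th: F
- major 7th: A
- augmented 11th: E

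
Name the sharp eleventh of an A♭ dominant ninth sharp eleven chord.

D

Root of A♭ dominant ninth sharp eleven = A-flat. The 11th is an augmented 11th: A-flat up an augmented 11th → D.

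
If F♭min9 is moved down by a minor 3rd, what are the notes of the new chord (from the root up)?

D♭ F♭ A♭ C♭ E♭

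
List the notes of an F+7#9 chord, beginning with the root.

F – A – C# – Eb – G#

F+7#9 is a dominant seventh sharp nine sharp five built on F.
F — root
A — major 3rd
C# — augmented 5th
Eb — minor 7th
G# — augmented 9th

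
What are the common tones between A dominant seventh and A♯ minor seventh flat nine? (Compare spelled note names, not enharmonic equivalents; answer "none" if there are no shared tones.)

A dominant seventh = A, C-sharp, E, G.
A♯ minor seventh flat nine = A-sharp, C-sharp, E-sharp, G-sharp, B.
Shared: C-sharp.

C-sharp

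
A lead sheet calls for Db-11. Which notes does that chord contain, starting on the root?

D♭ F♭ A♭ C♭ E♭ G♭

Root D♭, quality minor eleventh:
Root: D♭
Minor 3rd (3rd): F♭
Perfect 5th (5th): A♭
Minor 7th (7th): C♭
Major 9th (9th): E♭
Perfect 11th (11th): G♭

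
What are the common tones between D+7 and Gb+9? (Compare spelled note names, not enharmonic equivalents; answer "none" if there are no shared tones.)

D

D+7 = D, F#, A#, C.
Gb+9 = Gb, Bb, D, Fb, Ab.
Shared: D.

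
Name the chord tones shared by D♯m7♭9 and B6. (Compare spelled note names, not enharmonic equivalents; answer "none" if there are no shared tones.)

D♯, F♯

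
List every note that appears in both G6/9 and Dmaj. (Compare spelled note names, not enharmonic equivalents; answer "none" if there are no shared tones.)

D, A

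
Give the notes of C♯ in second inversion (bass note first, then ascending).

G♯ – C♯ – E♯

C♯ = C♯–E♯–G♯; second inversion → fifth (G♯) lowest.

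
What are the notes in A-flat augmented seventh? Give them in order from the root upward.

Ab – C – E – Gb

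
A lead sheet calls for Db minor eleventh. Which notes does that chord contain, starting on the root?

Db minor eleventh: minor eleventh on D-flat.
- root: D-flat
- minor 3rd: F-flat
- perfect 5th: A-flat
- minor 7th: C-flat
- major 9th: E-flat
- perfect 11th: G-flat

D-flat, F-flat, A-flat, C-flat, E-flat, G-flat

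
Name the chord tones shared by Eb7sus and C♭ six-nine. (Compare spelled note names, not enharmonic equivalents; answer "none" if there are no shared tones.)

Eb – Ab – Db

Eb7sus = Eb, Ab, Bb, Db.
C♭ six-nine = Cb, Eb, Gb, Ab, Db.
Shared: Eb, Ab, Db.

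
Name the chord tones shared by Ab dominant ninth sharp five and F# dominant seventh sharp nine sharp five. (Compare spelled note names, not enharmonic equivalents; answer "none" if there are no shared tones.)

E

Ab dominant ninth sharp five = A♭, C, E, G♭, B♭.
F# dominant seventh sharp nine sharp five = F♯, A♯, C𝄪, E, G𝄪.
Shared: E.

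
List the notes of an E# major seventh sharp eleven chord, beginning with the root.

E# – G## – B# – D## – A##

E# major seventh sharp eleven: major seventh sharp eleven on E#.
E# — root
G## — major 3rd
B# — perfect 5th
D## — major 7th
A## — augmented 11th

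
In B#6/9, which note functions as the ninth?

B#6/9 is built on B♯; its 9th is a major 9th above the root.
A second above B uses the letter C, and the major 9th above B♯ is C𝄪.

C𝄪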